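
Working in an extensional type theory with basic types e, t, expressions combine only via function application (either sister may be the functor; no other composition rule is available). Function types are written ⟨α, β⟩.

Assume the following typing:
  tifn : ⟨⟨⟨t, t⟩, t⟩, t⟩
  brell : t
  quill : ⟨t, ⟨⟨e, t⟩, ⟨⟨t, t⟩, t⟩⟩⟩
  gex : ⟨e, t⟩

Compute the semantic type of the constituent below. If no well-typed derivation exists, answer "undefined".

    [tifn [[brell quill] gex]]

t

[brell quill] — quill of type ⟨t, ⟨⟨e, t⟩, ⟨⟨t, t⟩, t⟩⟩⟩ combines with brell of type t: type ⟨⟨e, t⟩, ⟨⟨t, t⟩, t⟩⟩.
[[brell quill] gex] — [brell quill] of type ⟨⟨e, t⟩, ⟨⟨t, t⟩, t⟩⟩ combines with gex of type ⟨e, t⟩: type ⟨⟨t, t⟩, t⟩.
[tifn [[brell quill] gex]] — tifn of type ⟨⟨⟨t, t⟩, t⟩, t⟩ combines with [[brell quill] gex] of type ⟨⟨t, t⟩, t⟩: type t.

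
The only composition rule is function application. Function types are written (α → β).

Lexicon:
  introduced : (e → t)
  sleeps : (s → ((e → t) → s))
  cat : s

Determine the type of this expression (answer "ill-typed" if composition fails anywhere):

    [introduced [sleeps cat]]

s

[sleeps cat]: functor sleeps : (s → ((e → t) → s)), argument cat : s; result ((e → t) → s).
[introduced [sleeps cat]]: functor [sleeps cat] : ((e → t) → s), argument introduced : (e → t); result s.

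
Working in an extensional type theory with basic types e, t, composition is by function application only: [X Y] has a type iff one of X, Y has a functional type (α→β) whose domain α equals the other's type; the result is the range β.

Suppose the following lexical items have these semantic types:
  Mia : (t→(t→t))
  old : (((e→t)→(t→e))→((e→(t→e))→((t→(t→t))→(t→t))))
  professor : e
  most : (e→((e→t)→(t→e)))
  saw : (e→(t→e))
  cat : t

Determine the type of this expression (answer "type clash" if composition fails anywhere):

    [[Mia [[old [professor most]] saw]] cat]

t

[professor most]: most is (e→((e→t)→(t→e))), professor is e; result ((e→t)→(t→e)).
[old [professor most]]: old is (((e→t)→(t→e))→((e→(t→e))→((t→(t→t))→(t→t)))), [professor most] is ((e→t)→(t→e)); result ((e→(t→e))→((t→(t→t))→(t→t))).
[[old [professor most]] saw]: [old [professor most]] is ((e→(t→e))→((t→(t→t))→(t→t))), saw is (e→(t→e)); result ((t→(t→t))→(t→t)).
[Mia [[old [professor most]] saw]]: [[old [professor most]] saw] is ((t→(t→t))→(t→t)), Mia is (t→(t→t)); result (t→t).
[[Mia [[old [professor most]] saw]] cat]: [Mia [[old [professor most]] saw]] is (t→t), cat is t; result t.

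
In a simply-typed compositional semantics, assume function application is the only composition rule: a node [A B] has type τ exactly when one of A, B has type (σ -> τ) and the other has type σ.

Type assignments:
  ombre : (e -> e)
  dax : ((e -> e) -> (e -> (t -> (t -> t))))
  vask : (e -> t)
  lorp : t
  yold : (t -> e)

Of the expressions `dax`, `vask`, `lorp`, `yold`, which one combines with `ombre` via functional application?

dax

dax — combines: dax : ((e -> e) -> (e -> (t -> (t -> t)))) takes ombre : (e -> e) as argument, giving (e -> (t -> (t -> t))).
vask : (e -> t) — does not combine with ombre.
lorp : t — does not combine with ombre.
yold : (t -> e) — does not combine with ombre.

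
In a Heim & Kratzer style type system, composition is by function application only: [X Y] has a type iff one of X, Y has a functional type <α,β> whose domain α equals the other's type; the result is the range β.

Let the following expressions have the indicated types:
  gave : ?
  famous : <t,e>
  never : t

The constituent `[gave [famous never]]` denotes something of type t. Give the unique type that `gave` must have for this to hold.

[gave [famous never]] must have type t. The sister [famous never] has type e; that is not a function onto t, so gave must be the functor, of type <e,t>.

<e,t>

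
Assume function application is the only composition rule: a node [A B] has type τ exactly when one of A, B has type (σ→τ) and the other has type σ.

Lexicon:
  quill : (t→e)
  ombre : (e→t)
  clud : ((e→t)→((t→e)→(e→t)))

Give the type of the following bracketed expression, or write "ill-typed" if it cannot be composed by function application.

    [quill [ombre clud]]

(e→t)

At [ombre clud], clud : ((e→t)→((t→e)→(e→t))) takes ombre : (e→t), giving ((t→e)→(e→t)).
At [quill [ombre clud]], [ombre clud] : ((t→e)→(e→t)) takes quill : (t→e), giving (e→t).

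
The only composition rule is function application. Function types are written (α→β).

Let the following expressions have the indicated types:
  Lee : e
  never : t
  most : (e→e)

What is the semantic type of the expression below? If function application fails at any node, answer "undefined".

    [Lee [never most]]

undefined

At [never most]: neither t nor (e→e) can take the other as argument; the node is ill-typed.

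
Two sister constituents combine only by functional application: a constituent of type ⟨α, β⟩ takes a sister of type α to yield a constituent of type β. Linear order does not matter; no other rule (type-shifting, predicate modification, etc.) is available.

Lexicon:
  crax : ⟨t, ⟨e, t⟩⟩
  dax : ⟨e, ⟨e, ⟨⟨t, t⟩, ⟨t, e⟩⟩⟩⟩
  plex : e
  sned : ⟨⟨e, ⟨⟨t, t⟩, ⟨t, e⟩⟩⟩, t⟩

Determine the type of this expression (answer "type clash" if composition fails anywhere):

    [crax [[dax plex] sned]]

⟨e, t⟩

[dax plex]: dax is ⟨e, ⟨e, ⟨⟨t, t⟩, ⟨t, e⟩⟩⟩⟩, plex is e; result ⟨e, ⟨⟨t, t⟩, ⟨t, e⟩⟩⟩.
[[dax plex] sned]: sned is ⟨⟨e, ⟨⟨t, t⟩, ⟨t, e⟩⟩⟩, t⟩, [dax plex] is ⟨e, ⟨⟨t, t⟩, ⟨t, e⟩⟩⟩; result t.
[crax [[dax plex] sned]]: crax is ⟨t, ⟨e, t⟩⟩, [[dax plex] sned] is t; result ⟨e, t⟩.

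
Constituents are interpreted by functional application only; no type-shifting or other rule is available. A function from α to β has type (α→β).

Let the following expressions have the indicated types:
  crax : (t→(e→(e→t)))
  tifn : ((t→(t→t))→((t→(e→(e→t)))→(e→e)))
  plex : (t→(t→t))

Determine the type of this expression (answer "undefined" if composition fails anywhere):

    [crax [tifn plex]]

(e→e)

[tifn plex]: tifn is ((t→(t→t))→((t→(e→(e→t)))→(e→e))), plex is (t→(t→t)); result ((t→(e→(e→t)))→(e→e)).
[crax [tifn plex]]: [tifn plex] is ((t→(e→(e→t)))→(e→e)), crax is (t→(e→(e→t))); result (e→e).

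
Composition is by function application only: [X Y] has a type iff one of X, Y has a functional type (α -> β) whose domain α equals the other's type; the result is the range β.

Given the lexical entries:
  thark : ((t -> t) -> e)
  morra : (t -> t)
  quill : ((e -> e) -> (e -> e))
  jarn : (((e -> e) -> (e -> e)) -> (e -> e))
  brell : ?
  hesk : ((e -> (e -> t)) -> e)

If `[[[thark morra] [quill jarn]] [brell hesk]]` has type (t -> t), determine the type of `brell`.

(((e -> (e -> t)) -> e) -> (e -> (t -> t)))

For [[[thark morra] [quill jarn]] [brell hesk]] to have type (t -> t) with [[thark morra] [quill jarn]] of type e, [brell hesk] must be the function: [brell hesk] : (e -> (t -> t)).
For [brell hesk] to have type (e -> (t -> t)) with hesk of type ((e -> (e -> t)) -> e), brell must be the function: brell : (((e -> (e -> t)) -> e) -> (e -> (t -> t))).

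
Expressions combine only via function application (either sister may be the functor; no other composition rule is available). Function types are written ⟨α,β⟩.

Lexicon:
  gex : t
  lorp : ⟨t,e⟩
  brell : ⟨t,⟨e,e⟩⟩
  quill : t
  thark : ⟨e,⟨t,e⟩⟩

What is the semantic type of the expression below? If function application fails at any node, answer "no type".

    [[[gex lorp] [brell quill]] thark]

⟨t,e⟩

[gex lorp]: ⟨t,e⟩ applied to t yields e.
[brell quill]: ⟨t,⟨e,e⟩⟩ applied to t yields ⟨e,e⟩.
[[gex lorp] [brell quill]]: ⟨e,e⟩ applied to e yields e.
[[[gex lorp] [brell quill]] thark]: ⟨e,⟨t,e⟩⟩ applied to e yields ⟨t,e⟩.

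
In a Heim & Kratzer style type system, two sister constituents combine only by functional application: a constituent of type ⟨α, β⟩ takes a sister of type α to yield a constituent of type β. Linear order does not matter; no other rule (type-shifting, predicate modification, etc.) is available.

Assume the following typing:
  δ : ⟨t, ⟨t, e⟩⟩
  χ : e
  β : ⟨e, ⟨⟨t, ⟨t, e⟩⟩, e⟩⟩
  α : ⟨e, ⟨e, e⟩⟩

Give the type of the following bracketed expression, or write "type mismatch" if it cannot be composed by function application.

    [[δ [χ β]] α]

[χ β] — β of type ⟨e, ⟨⟨t, ⟨t, e⟩⟩, e⟩⟩ combines with χ of type e: type ⟨⟨t, ⟨t, e⟩⟩, e⟩.
[δ [χ β]] — [χ β] of type ⟨⟨t, ⟨t, e⟩⟩, e⟩ combines with δ of type ⟨t, ⟨t, e⟩⟩: type e.
[[δ [χ β]] α] — α of type ⟨e, ⟨e, e⟩⟩ combines with [δ [χ β]] of type e: type ⟨e, e⟩.

⟨e, e⟩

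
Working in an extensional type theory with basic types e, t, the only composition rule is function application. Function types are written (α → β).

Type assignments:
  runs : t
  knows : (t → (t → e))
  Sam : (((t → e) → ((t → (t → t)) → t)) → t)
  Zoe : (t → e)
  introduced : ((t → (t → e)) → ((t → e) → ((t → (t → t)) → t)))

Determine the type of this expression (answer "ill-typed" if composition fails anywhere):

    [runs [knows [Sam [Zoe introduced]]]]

[Zoe introduced]: (t → e) with ((t → (t → e)) → ((t → e) → ((t → (t → t)) → t))) — neither is a function whose domain matches the other; composition fails here.

ill-typed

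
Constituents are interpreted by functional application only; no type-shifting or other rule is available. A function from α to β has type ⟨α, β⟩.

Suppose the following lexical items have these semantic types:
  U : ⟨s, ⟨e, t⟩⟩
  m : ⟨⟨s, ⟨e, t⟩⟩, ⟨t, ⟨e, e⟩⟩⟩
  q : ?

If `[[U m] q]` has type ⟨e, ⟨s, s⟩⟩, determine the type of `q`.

⟨⟨t, ⟨e, e⟩⟩, ⟨e, ⟨s, s⟩⟩⟩

At [[U m] q] (required: ⟨e, ⟨s, s⟩⟩): [U m] is ⟨t, ⟨e, e⟩⟩, which is not a function with range ⟨e, ⟨s, s⟩⟩; hence q is the functor — type ⟨⟨t, ⟨e, e⟩⟩, ⟨e, ⟨s, s⟩⟩⟩.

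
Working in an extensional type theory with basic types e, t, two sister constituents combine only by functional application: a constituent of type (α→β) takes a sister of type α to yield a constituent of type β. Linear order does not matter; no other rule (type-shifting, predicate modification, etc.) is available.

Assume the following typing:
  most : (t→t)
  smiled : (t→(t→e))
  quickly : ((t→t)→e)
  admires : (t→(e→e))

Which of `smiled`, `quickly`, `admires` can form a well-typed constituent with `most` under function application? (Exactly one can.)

smiled : (t→(t→e)) — no; most wants t, and smiled wants t.
quickly — combines: quickly : ((t→t)→e) takes most : (t→t) as argument, giving e.
admires : (t→(e→e)) — no; most wants t, and admires wants t.

quickly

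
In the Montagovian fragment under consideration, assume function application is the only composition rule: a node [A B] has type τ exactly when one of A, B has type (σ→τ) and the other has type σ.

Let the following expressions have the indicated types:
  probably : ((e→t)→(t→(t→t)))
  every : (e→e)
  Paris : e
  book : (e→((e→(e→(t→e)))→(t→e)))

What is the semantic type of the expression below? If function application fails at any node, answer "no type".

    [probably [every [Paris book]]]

no type

[Paris book]: functor book : (e→((e→(e→(t→e)))→(t→e))), argument Paris : e; result ((e→(e→(t→e)))→(t→e)).
[every [Paris book]]: (e→e) and ((e→(e→(t→e)))→(t→e)) cannot combine by function application — type clash.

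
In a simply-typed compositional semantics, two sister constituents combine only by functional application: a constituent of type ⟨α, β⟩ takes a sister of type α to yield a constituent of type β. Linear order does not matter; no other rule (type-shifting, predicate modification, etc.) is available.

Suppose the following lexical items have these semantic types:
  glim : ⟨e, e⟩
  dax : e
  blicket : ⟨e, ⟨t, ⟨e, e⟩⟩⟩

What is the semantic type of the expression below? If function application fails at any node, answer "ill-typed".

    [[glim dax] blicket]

[glim dax] — glim of type ⟨e, e⟩ combines with dax of type e: type e.
[[glim dax] blicket] — blicket of type ⟨e, ⟨t, ⟨e, e⟩⟩⟩ combines with [glim dax] of type e: type ⟨t, ⟨e, e⟩⟩.

⟨t, ⟨e, e⟩⟩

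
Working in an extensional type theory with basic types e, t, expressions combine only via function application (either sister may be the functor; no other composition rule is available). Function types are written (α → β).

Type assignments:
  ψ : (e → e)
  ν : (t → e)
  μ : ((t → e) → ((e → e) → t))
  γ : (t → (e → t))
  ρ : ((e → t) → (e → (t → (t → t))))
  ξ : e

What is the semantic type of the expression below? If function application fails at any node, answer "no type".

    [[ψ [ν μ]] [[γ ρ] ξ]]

no type

[ν μ]: ((t → e) → ((e → e) → t)) applied to (t → e) yields ((e → e) → t).
[ψ [ν μ]]: ((e → e) → t) applied to (e → e) yields t.
[γ ρ]: (t → (e → t)) with ((e → t) → (e → (t → (t → t)))) — neither is a function whose domain matches the other; composition fails here.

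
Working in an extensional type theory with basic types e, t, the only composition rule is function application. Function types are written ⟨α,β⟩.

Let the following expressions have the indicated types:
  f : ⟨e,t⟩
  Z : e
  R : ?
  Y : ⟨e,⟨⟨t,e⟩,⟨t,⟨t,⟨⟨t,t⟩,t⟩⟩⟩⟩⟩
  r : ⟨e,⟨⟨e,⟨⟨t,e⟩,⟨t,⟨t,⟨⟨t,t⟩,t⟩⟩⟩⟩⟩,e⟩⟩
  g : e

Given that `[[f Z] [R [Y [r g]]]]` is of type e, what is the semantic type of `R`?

⟨e,⟨t,e⟩⟩

[[f Z] [R [Y [r g]]]] is required to be e. [f Z] : t cannot yield e as functor, so [R [Y [r g]]] : ⟨t,e⟩.
[R [Y [r g]]] is required to be ⟨t,e⟩. [Y [r g]] : e cannot yield ⟨t,e⟩ as functor, so R : ⟨e,⟨t,e⟩⟩.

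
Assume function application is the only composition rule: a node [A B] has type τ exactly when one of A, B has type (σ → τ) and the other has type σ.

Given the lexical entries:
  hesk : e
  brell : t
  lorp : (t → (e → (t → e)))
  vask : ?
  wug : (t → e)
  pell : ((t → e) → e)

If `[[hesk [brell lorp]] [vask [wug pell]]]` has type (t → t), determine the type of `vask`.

(e → ((t → e) → (t → t)))

For [[hesk [brell lorp]] [vask [wug pell]]] to have type (t → t) with [hesk [brell lorp]] of type (t → e), [vask [wug pell]] must be the function: [vask [wug pell]] : ((t → e) → (t → t)).
For [vask [wug pell]] to have type ((t → e) → (t → t)) with [wug pell] of type e, vask must be the function: vask : (e → ((t → e) → (t → t))).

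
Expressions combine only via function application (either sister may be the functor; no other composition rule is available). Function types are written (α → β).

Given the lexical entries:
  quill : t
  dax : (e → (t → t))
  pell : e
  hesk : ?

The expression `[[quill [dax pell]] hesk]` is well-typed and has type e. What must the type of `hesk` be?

(t → e)

[[quill [dax pell]] hesk] is required to be e. [quill [dax pell]] : t cannot yield e as functor, so hesk : (t → e).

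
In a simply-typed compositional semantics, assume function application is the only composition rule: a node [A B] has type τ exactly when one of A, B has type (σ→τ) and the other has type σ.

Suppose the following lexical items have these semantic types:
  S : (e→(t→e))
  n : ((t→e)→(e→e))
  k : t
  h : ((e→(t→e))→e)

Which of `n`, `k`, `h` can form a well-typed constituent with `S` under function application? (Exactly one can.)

h

n : ((t→e)→(e→e)) — neither side's domain matches the other.
k : t — neither side's domain matches the other.
h — combines: h : ((e→(t→e))→e) takes S : (e→(t→e)) as argument, giving e.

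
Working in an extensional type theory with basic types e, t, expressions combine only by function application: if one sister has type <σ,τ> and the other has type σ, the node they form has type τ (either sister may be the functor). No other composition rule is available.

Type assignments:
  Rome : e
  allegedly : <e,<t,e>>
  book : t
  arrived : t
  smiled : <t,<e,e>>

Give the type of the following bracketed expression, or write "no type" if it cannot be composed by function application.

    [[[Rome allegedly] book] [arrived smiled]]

e

[Rome allegedly]: <e,<t,e>> applied to e yields <t,e>.
[[Rome allegedly] book]: <t,e> applied to t yields e.
[arrived smiled]: <t,<e,e>> applied to t yields <e,e>.
[[[Rome allegedly] book] [arrived smiled]]: <e,e> applied to e yields e.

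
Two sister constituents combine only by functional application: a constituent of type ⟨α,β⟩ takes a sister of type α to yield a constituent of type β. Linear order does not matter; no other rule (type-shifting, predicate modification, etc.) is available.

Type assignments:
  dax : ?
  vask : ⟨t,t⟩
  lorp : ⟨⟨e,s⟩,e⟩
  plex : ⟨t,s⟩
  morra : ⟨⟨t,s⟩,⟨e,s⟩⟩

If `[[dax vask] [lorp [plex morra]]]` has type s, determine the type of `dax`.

For [[dax vask] [lorp [plex morra]]] to have type s with [lorp [plex morra]] of type e, [dax vask] must be the function: [dax vask] : ⟨e,s⟩.
For [dax vask] to have type ⟨e,s⟩ with vask of type ⟨t,t⟩, dax must be the function: dax : ⟨⟨t,t⟩,⟨e,s⟩⟩.

⟨⟨t,t⟩,⟨e,s⟩⟩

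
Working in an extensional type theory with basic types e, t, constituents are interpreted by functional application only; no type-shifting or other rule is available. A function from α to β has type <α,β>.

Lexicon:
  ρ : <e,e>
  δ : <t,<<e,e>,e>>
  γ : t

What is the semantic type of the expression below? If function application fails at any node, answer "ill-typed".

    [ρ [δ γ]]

[δ γ] — δ of type <t,<<e,e>,e>> combines with γ of type t: type <<e,e>,e>.
[ρ [δ γ]] — [δ γ] of type <<e,e>,e> combines with ρ of type <e,e>: type e.

e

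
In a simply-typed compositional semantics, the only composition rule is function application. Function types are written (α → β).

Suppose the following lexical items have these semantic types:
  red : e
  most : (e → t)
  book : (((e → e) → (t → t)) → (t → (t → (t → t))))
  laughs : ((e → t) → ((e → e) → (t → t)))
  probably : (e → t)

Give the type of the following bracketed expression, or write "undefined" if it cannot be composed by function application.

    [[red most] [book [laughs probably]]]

(t → (t → t))

[red most] — most of type (e → t) combines with red of type e: type t.
[laughs probably] — laughs of type ((e → t) → ((e → e) → (t → t))) combines with probably of type (e → t): type ((e → e) → (t → t)).
[book [laughs probably]] — book of type (((e → e) → (t → t)) → (t → (t → (t → t)))) combines with [laughs probably] of type ((e → e) → (t → t)): type (t → (t → (t → t))).
[[red most] [book [laughs probably]]] — [book [laughs probably]] of type (t → (t → (t → t))) combines with [red most] of type t: type (t → (t → t)).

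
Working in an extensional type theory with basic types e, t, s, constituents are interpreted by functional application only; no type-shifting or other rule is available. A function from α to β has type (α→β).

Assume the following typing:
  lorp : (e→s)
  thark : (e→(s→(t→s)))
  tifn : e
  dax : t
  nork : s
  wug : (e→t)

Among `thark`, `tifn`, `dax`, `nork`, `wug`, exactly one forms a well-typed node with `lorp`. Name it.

tifn

thark : (e→(s→(t→s))) — does not combine with lorp.
tifn — combines: lorp : (e→s) takes tifn : e as argument, giving s.
dax : t — does not combine with lorp.
nork : s — does not combine with lorp.
wug : (e→t) — does not combine with lorp.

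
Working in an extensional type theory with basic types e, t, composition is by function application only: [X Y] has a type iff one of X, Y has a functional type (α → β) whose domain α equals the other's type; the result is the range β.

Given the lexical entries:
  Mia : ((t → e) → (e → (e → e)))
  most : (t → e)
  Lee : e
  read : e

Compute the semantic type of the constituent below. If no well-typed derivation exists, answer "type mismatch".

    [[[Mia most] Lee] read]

e

[Mia most] — Mia of type ((t → e) → (e → (e → e))) combines with most of type (t → e): type (e → (e → e)).
[[Mia most] Lee] — [Mia most] of type (e → (e → e)) combines with Lee of type e: type (e → e).
[[[Mia most] Lee] read] — [[Mia most] Lee] of type (e → e) combines with read of type e: type e.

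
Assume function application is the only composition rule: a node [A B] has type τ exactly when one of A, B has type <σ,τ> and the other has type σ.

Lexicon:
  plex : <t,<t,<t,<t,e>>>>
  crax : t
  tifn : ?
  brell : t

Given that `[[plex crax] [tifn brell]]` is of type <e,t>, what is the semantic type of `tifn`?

[[plex crax] [tifn brell]] is required to be <e,t>. [plex crax] : <t,<t,<t,e>>> cannot yield <e,t> as functor, so [tifn brell] : <<t,<t,<t,e>>>,<e,t>>.
[tifn brell] is required to be <<t,<t,<t,e>>>,<e,t>>. brell : t cannot yield <<t,<t,<t,e>>>,<e,t>> as functor, so tifn : <t,<<t,<t,<t,e>>>,<e,t>>>.

<t,<<t,<t,<t,e>>>,<e,t>>>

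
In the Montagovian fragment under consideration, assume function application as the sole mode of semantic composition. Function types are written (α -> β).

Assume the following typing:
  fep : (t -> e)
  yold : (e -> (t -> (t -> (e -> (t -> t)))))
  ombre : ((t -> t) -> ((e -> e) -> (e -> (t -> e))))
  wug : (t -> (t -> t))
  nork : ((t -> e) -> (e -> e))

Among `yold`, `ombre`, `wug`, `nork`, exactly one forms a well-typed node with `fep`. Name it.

nork

yold : (e -> (t -> (t -> (e -> (t -> t))))) — does not combine with fep.
ombre : ((t -> t) -> ((e -> e) -> (e -> (t -> e)))) — does not combine with fep.
wug : (t -> (t -> t)) — does not combine with fep.
nork — combines: nork : ((t -> e) -> (e -> e)) takes fep : (t -> e) as argument, giving (e -> e).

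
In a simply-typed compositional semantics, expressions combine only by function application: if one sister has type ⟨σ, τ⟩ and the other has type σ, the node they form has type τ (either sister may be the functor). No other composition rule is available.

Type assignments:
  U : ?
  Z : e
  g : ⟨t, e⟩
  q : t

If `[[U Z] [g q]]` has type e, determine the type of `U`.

⟨e, ⟨e, e⟩⟩

For [[U Z] [g q]] to have type e with [g q] of type e, [U Z] must be the function: [U Z] : ⟨e, e⟩.
For [U Z] to have type ⟨e, e⟩ with Z of type e, U must be the function: U : ⟨e, ⟨e, e⟩⟩.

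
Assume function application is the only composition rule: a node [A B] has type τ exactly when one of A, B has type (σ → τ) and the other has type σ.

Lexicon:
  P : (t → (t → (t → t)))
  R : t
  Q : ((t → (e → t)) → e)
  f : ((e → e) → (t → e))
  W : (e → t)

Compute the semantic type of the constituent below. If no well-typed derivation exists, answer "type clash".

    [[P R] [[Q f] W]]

[P R] — P of type (t → (t → (t → t))) combines with R of type t: type (t → (t → t)).
[Q f]: ((t → (e → t)) → e) with ((e → e) → (t → e)) — neither is a function whose domain matches the other; composition fails here.

type clash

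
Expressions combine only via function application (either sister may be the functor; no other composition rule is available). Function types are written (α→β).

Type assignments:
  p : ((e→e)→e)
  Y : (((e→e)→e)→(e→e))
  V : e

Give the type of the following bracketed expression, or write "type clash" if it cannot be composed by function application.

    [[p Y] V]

e

[p Y]: (((e→e)→e)→(e→e)) applied to ((e→e)→e) yields (e→e).
[[p Y] V]: (e→e) applied to e yields e.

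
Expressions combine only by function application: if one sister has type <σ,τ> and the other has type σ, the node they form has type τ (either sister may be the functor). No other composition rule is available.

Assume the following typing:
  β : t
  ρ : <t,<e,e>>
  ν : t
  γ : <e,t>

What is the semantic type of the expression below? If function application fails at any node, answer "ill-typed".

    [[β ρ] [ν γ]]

ill-typed

[β ρ]: ρ is <t,<e,e>>, β is t; result <e,e>.
[ν γ]: t and <e,t> cannot combine by function application — type clash.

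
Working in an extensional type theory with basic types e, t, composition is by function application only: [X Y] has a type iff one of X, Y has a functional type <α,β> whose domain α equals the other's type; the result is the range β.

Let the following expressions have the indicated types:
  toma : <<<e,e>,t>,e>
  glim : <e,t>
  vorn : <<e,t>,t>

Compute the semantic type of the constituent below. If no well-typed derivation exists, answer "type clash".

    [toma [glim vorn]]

[glim vorn]: functor vorn : <<e,t>,t>, argument glim : <e,t>; result t.
At [toma [glim vorn]]: neither <<<e,e>,t>,e> nor t can take the other as argument; the node is ill-typed.

type clash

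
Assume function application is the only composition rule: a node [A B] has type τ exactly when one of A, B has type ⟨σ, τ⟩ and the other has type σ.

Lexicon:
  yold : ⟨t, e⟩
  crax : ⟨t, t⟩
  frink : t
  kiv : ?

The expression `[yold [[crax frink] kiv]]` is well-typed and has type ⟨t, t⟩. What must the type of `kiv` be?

⟨t, ⟨⟨t, e⟩, ⟨t, t⟩⟩⟩

[yold [[crax frink] kiv]] must have type ⟨t, t⟩. The sister yold has type ⟨t, e⟩; that is not a function onto ⟨t, t⟩, so [[crax frink] kiv] must be the functor, of type ⟨⟨t, e⟩, ⟨t, t⟩⟩.
[[crax frink] kiv] must have type ⟨⟨t, e⟩, ⟨t, t⟩⟩. The sister [crax frink] has type t; that is not a function onto ⟨⟨t, e⟩, ⟨t, t⟩⟩, so kiv must be the functor, of type ⟨t, ⟨⟨t, e⟩, ⟨t, t⟩⟩⟩.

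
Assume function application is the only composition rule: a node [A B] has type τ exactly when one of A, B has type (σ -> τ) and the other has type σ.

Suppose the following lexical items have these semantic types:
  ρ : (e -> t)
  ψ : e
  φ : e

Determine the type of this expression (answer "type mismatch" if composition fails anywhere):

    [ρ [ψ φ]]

[ψ φ]: e and e cannot combine by function application — type clash.

type mismatch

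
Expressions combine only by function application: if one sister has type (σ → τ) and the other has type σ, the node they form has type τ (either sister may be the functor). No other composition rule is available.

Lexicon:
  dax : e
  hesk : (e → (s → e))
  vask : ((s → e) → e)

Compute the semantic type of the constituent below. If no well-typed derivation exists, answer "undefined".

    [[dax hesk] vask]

[dax hesk]: functor hesk : (e → (s → e)), argument dax : e; result (s → e).
[[dax hesk] vask]: functor vask : ((s → e) → e), argument [dax hesk] : (s → e); result e.

e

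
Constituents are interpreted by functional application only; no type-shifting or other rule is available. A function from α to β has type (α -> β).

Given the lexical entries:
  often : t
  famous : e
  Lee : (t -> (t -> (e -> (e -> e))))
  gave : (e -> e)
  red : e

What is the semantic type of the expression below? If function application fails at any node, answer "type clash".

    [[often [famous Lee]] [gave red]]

type clash

At [famous Lee]: neither e nor (t -> (t -> (e -> (e -> e)))) can take the other as argument; the node is ill-typed.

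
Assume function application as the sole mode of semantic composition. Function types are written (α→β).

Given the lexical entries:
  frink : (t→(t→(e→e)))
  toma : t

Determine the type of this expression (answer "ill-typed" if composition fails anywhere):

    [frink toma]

(t→(e→e))

[frink toma]: functor frink : (t→(t→(e→e))), argument toma : t; result (t→(e→e)).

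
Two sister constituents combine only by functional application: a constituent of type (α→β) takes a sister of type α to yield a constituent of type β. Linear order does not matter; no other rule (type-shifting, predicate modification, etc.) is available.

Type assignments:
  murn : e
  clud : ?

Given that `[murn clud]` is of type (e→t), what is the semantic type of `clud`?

For [murn clud] to have type (e→t) with murn of type e, clud must be the function: clud : (e→(e→t)).

(e→(e→t))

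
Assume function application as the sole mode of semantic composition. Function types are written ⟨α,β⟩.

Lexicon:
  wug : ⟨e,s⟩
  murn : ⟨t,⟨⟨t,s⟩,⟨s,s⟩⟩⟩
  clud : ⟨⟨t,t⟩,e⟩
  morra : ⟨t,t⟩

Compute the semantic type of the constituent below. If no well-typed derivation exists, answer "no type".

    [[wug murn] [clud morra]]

[wug murn]: ⟨e,s⟩ and ⟨t,⟨⟨t,s⟩,⟨s,s⟩⟩⟩ cannot combine by function application — type clash.

no type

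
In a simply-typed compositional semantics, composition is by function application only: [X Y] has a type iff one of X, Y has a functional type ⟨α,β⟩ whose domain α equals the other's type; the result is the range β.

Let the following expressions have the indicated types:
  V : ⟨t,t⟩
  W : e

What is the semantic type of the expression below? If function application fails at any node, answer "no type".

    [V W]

[V W]: ⟨t,t⟩ with e — neither is a function whose domain matches the other; composition fails here.

no type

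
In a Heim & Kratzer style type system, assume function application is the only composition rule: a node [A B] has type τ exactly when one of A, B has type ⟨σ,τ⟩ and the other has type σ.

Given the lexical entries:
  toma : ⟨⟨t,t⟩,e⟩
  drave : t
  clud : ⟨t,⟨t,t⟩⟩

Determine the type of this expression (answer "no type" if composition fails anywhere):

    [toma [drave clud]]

[drave clud]: ⟨t,⟨t,t⟩⟩ applied to t yields ⟨t,t⟩.
[toma [drave clud]]: ⟨⟨t,t⟩,e⟩ applied to ⟨t,t⟩ yields e.

e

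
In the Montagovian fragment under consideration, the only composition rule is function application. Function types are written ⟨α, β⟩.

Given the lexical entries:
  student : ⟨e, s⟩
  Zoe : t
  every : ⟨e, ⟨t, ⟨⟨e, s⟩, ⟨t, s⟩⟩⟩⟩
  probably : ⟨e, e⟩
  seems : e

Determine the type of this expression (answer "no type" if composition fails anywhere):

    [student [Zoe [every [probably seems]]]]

⟨t, s⟩

[probably seems]: functor probably : ⟨e, e⟩, argument seems : e; result e.
[every [probably seems]]: functor every : ⟨e, ⟨t, ⟨⟨e, s⟩, ⟨t, s⟩⟩⟩⟩, argument [probably seems] : e; result ⟨t, ⟨⟨e, s⟩, ⟨t, s⟩⟩⟩.
[Zoe [every [probably seems]]]: functor [every [probably seems]] : ⟨t, ⟨⟨e, s⟩, ⟨t, s⟩⟩⟩, argument Zoe : t; result ⟨⟨e, s⟩, ⟨t, s⟩⟩.
[student [Zoe [every [probably seems]]]]: functor [Zoe [every [probably seems]]] : ⟨⟨e, s⟩, ⟨t, s⟩⟩, argument student : ⟨e, s⟩; result ⟨t, s⟩.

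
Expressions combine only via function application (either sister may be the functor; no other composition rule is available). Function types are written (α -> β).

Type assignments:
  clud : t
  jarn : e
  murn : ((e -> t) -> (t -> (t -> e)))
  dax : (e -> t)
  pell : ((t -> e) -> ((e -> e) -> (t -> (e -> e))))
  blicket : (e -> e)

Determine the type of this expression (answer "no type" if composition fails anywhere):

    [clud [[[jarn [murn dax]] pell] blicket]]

[murn dax]: ((e -> t) -> (t -> (t -> e))) applied to (e -> t) yields (t -> (t -> e)).
[jarn [murn dax]]: e with (t -> (t -> e)) — neither is a function whose domain matches the other; composition fails here.

no type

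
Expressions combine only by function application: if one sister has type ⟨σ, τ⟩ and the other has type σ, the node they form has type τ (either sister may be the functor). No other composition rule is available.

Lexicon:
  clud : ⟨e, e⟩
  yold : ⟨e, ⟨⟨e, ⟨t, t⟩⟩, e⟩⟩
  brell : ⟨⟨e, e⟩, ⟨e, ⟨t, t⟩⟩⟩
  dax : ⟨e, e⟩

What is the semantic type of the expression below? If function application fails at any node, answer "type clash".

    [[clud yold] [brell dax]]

type clash

[clud yold]: ⟨e, e⟩ and ⟨e, ⟨⟨e, ⟨t, t⟩⟩, e⟩⟩ cannot combine by function application — type clash.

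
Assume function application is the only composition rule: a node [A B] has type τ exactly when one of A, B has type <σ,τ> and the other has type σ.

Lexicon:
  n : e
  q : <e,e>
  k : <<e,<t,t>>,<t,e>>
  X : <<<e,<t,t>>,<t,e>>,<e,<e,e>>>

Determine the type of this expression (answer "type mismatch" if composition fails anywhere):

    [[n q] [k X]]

At [n q], q : <e,e> takes n : e, giving e.
At [k X], X : <<<e,<t,t>>,<t,e>>,<e,<e,e>>> takes k : <<e,<t,t>>,<t,e>>, giving <e,<e,e>>.
At [[n q] [k X]], [k X] : <e,<e,e>> takes [n q] : e, giving <e,e>.

<e,e>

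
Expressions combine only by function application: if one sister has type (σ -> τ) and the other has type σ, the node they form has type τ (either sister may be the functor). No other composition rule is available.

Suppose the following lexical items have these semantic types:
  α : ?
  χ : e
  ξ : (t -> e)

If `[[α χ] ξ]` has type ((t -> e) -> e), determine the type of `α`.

[[α χ] ξ] is required to be ((t -> e) -> e). ξ : (t -> e) cannot yield ((t -> e) -> e) as functor, so [α χ] : ((t -> e) -> ((t -> e) -> e)).
[α χ] is required to be ((t -> e) -> ((t -> e) -> e)). χ : e cannot yield ((t -> e) -> ((t -> e) -> e)) as functor, so α : (e -> ((t -> e) -> ((t -> e) -> e))).

(e -> ((t -> e) -> ((t -> e) -> e)))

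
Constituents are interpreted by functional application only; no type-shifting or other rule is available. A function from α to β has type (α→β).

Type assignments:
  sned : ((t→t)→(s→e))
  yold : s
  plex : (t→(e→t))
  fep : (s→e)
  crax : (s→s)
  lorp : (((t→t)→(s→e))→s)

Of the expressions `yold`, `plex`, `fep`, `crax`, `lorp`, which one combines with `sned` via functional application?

yold : s — does not combine with sned.
plex : (t→(e→t)) — does not combine with sned.
fep : (s→e) — does not combine with sned.
crax : (s→s) — does not combine with sned.
lorp — combines: lorp : (((t→t)→(s→e))→s) takes sned : ((t→t)→(s→e)) as argument, giving s.

lorp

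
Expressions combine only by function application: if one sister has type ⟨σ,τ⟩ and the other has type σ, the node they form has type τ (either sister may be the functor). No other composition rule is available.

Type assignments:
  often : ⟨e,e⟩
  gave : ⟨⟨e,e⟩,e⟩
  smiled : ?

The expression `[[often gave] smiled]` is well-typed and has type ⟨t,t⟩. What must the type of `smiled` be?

At [[often gave] smiled] (required: ⟨t,t⟩): [often gave] is e, which is not a function with range ⟨t,t⟩; hence smiled is the functor — type ⟨e,⟨t,t⟩⟩.

⟨e,⟨t,t⟩⟩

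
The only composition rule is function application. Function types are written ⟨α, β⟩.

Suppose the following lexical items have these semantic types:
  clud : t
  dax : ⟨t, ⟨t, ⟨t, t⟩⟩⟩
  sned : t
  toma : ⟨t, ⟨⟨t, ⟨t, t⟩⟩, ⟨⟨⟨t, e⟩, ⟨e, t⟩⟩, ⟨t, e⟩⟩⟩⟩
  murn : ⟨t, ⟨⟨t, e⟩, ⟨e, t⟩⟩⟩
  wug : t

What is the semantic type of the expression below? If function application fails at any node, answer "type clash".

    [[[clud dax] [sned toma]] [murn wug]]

[clud dax]: ⟨t, ⟨t, ⟨t, t⟩⟩⟩ applied to t yields ⟨t, ⟨t, t⟩⟩.
[sned toma]: ⟨t, ⟨⟨t, ⟨t, t⟩⟩, ⟨⟨⟨t, e⟩, ⟨e, t⟩⟩, ⟨t, e⟩⟩⟩⟩ applied to t yields ⟨⟨t, ⟨t, t⟩⟩, ⟨⟨⟨t, e⟩, ⟨e, t⟩⟩, ⟨t, e⟩⟩⟩.
[[clud dax] [sned toma]]: ⟨⟨t, ⟨t, t⟩⟩, ⟨⟨⟨t, e⟩, ⟨e, t⟩⟩, ⟨t, e⟩⟩⟩ applied to ⟨t, ⟨t, t⟩⟩ yields ⟨⟨⟨t, e⟩, ⟨e, t⟩⟩, ⟨t, e⟩⟩.
[murn wug]: ⟨t, ⟨⟨t, e⟩, ⟨e, t⟩⟩⟩ applied to t yields ⟨⟨t, e⟩, ⟨e, t⟩⟩.
[[[clud dax] [sned toma]] [murn wug]]: ⟨⟨⟨t, e⟩, ⟨e, t⟩⟩, ⟨t, e⟩⟩ applied to ⟨⟨t, e⟩, ⟨e, t⟩⟩ yields ⟨t, e⟩.

⟨t, e⟩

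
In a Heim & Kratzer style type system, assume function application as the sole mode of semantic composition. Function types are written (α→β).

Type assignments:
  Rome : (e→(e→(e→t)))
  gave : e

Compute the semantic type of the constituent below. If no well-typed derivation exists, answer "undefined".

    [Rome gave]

(e→(e→t))

[Rome gave]: Rome is (e→(e→(e→t))), gave is e; result (e→(e→t)).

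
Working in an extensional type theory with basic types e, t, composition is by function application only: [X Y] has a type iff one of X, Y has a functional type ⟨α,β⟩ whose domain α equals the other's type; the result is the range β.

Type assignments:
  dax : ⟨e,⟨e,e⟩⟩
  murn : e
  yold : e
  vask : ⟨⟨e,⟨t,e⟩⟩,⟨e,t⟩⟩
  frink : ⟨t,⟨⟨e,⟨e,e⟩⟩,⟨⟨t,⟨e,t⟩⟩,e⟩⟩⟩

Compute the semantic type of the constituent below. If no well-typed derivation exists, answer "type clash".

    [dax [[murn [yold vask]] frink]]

type clash

At [yold vask]: neither e nor ⟨⟨e,⟨t,e⟩⟩,⟨e,t⟩⟩ can take the other as argument; the node is ill-typed.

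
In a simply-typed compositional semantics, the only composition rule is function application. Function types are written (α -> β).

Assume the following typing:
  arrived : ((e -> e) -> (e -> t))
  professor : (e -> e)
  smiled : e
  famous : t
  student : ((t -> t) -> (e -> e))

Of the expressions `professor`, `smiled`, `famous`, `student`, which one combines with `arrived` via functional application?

professor

professor — combines: arrived : ((e -> e) -> (e -> t)) takes professor : (e -> e) as argument, giving (e -> t).
smiled : e — no; arrived wants (e -> e), and smiled wants nothing (atomic).
famous : t — no; arrived wants (e -> e), and famous wants nothing (atomic).
student : ((t -> t) -> (e -> e)) — no; arrived wants (e -> e), and student wants (t -> t).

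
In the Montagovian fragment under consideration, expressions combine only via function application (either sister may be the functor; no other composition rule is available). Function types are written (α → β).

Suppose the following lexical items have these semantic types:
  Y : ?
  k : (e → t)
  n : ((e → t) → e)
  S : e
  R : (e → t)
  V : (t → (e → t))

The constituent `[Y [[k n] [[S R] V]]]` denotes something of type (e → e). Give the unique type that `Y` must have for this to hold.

[Y [[k n] [[S R] V]]] must have type (e → e). The sister [[k n] [[S R] V]] has type t; that is not a function onto (e → e), so Y must be the functor, of type (t → (e → e)).

(t → (e → e))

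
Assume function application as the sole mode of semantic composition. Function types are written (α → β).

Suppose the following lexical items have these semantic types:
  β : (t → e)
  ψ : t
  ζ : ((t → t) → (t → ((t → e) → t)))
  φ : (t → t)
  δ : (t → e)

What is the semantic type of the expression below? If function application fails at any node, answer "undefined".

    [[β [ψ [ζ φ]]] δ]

[ζ φ] — ζ of type ((t → t) → (t → ((t → e) → t))) combines with φ of type (t → t): type (t → ((t → e) → t)).
[ψ [ζ φ]] — [ζ φ] of type (t → ((t → e) → t)) combines with ψ of type t: type ((t → e) → t).
[β [ψ [ζ φ]]] — [ψ [ζ φ]] of type ((t → e) → t) combines with β of type (t → e): type t.
[[β [ψ [ζ φ]]] δ] — δ of type (t → e) combines with [β [ψ [ζ φ]]] of type t: type e.

e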